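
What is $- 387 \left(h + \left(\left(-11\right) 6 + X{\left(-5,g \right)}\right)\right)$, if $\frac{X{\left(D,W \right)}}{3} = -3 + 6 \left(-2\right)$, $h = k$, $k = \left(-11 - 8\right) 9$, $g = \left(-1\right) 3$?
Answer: $109134$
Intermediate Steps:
$g = -3$
$k = -171$ ($k = \left(-19\right) 9 = -171$)
$h = -171$
$X{\left(D,W \right)} = -45$ ($X{\left(D,W \right)} = 3 \left(-3 + 6 \left(-2\right)\right) = 3 \left(-3 - 12\right) = 3 \left(-15\right) = -45$)
$- 387 \left(h + \left(\left(-11\right) 6 + X{\left(-5,g \right)}\right)\right) = - 387 \left(-171 - 111\right) = \left(-387\right) \left(-282\right) = 109134$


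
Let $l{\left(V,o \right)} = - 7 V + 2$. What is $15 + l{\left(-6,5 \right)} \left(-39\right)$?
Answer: $-1701$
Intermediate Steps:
$l{\left(V,o \right)} = 2 - 7 V$
$15 + l{\left(-6,5 \right)} \left(-39\right) = 15 + \left(2 - -42\right) \left(-39\right) = 15 + \left(2 + 42\right) \left(-39\right) = 15 + 44 \left(-39\right) = 15 - 1716 = -1701$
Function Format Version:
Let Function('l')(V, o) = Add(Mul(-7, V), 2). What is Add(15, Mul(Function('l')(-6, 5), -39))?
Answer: -1701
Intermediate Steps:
Function('l')(V, o) = Add(2, Mul(-7, V))
Add(15, Mul(Function('l')(-6, 5), -39)) = Add(15, Mul(Add(2, Mul(-7, -6)), -39)) = Add(15, Mul(Add(2, 42), -39)) = Add(15, Mul(44, -39)) = Add(15, -1716) = -1701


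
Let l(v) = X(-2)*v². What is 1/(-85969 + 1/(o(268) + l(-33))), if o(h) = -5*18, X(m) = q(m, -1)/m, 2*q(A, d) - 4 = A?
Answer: -1269/109094663 ≈ -1.1632e-5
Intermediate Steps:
q(A, d) = 2 + A/2
X(m) = (2 + m/2)/m
o(h) = -90
l(v) = -v²/2 (l(v) = ((½)*(4 - 2)/(-2))*v² = ((½)*(-½)*2)*v² = -v²/2)
1/(-85969 + 1/(o(268) + l(-33))) = 1/(-85969 + 1/(-90 - ½*(-33)²)) = 1/(-85969 + 1/(-90 - ½*1089)) = 1/(-85969 + 1/(-90 - 1089/2)) = 1/(-85969 + 1/(-1269/2)) = 1/(-85969 - 2/1269) = 1/(-109094663/1269) = -1269/109094663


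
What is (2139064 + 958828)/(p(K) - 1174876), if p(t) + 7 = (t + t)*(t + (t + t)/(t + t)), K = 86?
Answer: -3097892/1159919 ≈ -2.6708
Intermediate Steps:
p(t) = -7 + 2*t*(1 + t) (p(t) = -7 + (t + t)*(t + (t + t)/(t + t)) = -7 + (2*t)*(t + (2*t)/((2*t))) = -7 + (2*t)*(t + (2*t)*(1/(2*t))) = -7 + (2*t)*(t + 1) = -7 + (2*t)*(1 + t) = -7 + 2*t*(1 + t))
(2139064 + 958828)/(p(K) - 1174876) = (2139064 + 958828)/((-7 + 2*86 + 2*86²) - 1174876) = 3097892/((-7 + 172 + 2*7396) - 1174876) = 3097892/((-7 + 172 + 14792) - 1174876) = 3097892/(14957 - 1174876) = 3097892/(-1159919) = 3097892*(-1/1159919) = -3097892/1159919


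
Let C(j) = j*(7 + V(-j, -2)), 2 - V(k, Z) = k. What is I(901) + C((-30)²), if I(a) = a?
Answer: 819001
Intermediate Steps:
V(k, Z) = 2 - k
C(j) = j*(9 + j) (C(j) = j*(7 + (2 - (-1)*j)) = j*(7 + (2 + j)) = j*(9 + j))
I(901) + C((-30)²) = 901 + (-30)²*(9 + (-30)²) = 901 + 900*(9 + 900) = 901 + 900*909 = 901 + 818100 = 819001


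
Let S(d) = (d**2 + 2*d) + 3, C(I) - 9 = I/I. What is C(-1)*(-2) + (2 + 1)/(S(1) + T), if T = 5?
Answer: -217/11 ≈ -19.727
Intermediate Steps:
C(I) = 10 (C(I) = 9 + I/I = 9 + 1 = 10)
S(d) = 3 + d**2 + 2*d
C(-1)*(-2) + (2 + 1)/(S(1) + T) = 10*(-2) + (2 + 1)/((3 + 1**2 + 2*1) + 5) = -20 + 3/((3 + 1 + 2) + 5) = -20 + 3/(6 + 5) = -20 + 3/11 = -217/11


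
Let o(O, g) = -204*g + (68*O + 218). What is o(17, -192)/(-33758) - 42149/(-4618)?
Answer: 617821493/77947222 ≈ 7.9261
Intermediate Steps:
o(O, g) = 218 - 204*g + 68*O (o(O, g) = -204*g + (218 + 68*O) = 218 - 204*g + 68*O)
o(17, -192)/(-33758) - 42149/(-4618) = (218 - 204*(-192) + 68*17)/(-33758) - 42149/(-4618) = (218 + 39168 + 1156)*(-1/33758) - 42149*(-1/4618) = 40542*(-1/33758) + 42149/4618 = -20271/16879 + 42149/4618 = 617821493/77947222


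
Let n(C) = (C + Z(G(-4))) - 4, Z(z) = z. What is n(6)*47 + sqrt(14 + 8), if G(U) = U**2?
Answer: 846 + sqrt(22) ≈ 850.69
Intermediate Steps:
n(C) = 12 + C (n(C) = (C + (-4)**2) - 4 = (C + 16) - 4 = (16 + C) - 4 = 12 + C)
n(6)*47 + sqrt(14 + 8) = (12 + 6)*47 + sqrt(14 + 8) = 18*47 + sqrt(22) = 846 + sqrt(22)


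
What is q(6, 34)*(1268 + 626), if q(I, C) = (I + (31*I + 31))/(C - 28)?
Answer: 211181/3 ≈ 70394.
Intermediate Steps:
q(I, C) = (31 + 32*I)/(-28 + C) (q(I, C) = (I + (31 + 31*I))/(-28 + C) = (31 + 32*I)/(-28 + C))
q(6, 34)*(1268 + 626) = ((31 + 32*6)/(-28 + 34))*(1268 + 626) = ((31 + 192)/6)*1894 = ((⅙)*223)*1894 = (223/6)*1894 = 211181/3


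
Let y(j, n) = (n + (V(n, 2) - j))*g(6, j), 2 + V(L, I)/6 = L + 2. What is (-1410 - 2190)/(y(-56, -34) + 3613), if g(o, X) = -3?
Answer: -3600/4159 ≈ -0.86559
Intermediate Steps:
V(L, I) = 6*L (V(L, I) = -12 + 6*(L + 2) = -12 + 6*(2 + L) = -12 + (12 + 6*L) = 6*L)
y(j, n) = -21*n + 3*j (y(j, n) = (n + (6*n - j))*(-3) = (n + (-j + 6*n))*(-3) = (-j + 7*n)*(-3) = -21*n + 3*j)
(-1410 - 2190)/(y(-56, -34) + 3613) = (-1410 - 2190)/((-21*(-34) + 3*(-56)) + 3613) = -3600/((714 - 168) + 3613) = -3600/(546 + 3613) = -3600/4159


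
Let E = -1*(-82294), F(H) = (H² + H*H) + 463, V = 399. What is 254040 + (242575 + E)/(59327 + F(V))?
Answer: 96076220549/378192 ≈ 2.5404e+5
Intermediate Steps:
F(H) = 463 + 2*H² (F(H) = (H² + H²) + 463 = 2*H² + 463 = 463 + 2*H²)
E = 82294
254040 + (242575 + E)/(59327 + F(V)) = 254040 + (242575 + 82294)/(59327 + (463 + 2*399²)) = 254040 + 324869/(59327 + (463 + 2*159201)) = 254040 + 324869/(59327 + (463 + 318402)) = 254040 + 324869/(59327 + 318865) = 254040 + 324869/378192 = 96076220549/378192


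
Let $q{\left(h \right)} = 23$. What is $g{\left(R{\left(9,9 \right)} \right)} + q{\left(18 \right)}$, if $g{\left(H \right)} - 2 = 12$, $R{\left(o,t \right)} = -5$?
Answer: $37$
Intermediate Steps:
$g{\left(H \right)} = 14$ ($g{\left(H \right)} = 2 + 12 = 14$)
$g{\left(R{\left(9,9 \right)} \right)} + q{\left(18 \right)} = 14 + 23 = 37$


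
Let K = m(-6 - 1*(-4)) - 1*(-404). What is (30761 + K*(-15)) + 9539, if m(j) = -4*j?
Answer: 34120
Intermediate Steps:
K = 412 (K = -4*(-6 - 1*(-4)) - 1*(-404) = -4*(-6 + 4) + 404 = -4*(-2) + 404 = 8 + 404 = 412)
(30761 + K*(-15)) + 9539 = (30761 + 412*(-15)) + 9539 = (30761 - 6180) + 9539 = 24581 + 9539 = 34120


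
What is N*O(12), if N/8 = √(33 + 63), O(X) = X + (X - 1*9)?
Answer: 480*√6 ≈ 1175.8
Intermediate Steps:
O(X) = -9 + 2*X (O(X) = X + (X - 9) = X + (-9 + X) = -9 + 2*X)
N = 32*√6 (N = 8*√(33 + 63) = 8*√96 = 8*(4*√6) = 32*√6 ≈ 78.384)
N*O(12) = (32*√6)*(-9 + 2*12) = (32*√6)*(-9 + 24) = (32*√6)*15 = 480*√6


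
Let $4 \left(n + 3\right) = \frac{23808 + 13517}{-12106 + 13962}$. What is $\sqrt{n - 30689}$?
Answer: $\frac{i \sqrt{6606782407}}{464} \approx 175.18 i$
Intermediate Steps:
$n = \frac{15053}{7424}$ ($n = -3 + \frac{\left(23808 + 13517\right) \frac{1}{-12106 + 13962}}{4} = -3 + \frac{37325 \cdot \frac{1}{1856}}{4} = -3 + \frac{1}{4} \cdot \frac{37325}{1856} = -3 + \frac{37325}{7424} = \frac{15053}{7424} \approx 2.0276$)
$\sqrt{n - 30689} = \sqrt{\frac{15053}{7424} - 30689} = \sqrt{- \frac{227820083}{7424}} = \frac{i \sqrt{6606782407}}{464}$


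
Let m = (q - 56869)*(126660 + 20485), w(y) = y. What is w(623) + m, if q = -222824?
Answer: -41155425862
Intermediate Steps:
m = -41155426485 (m = (-222824 - 56869)*(126660 + 20485) = -279693*147145 = -41155426485)
w(623) + m = 623 - 41155426485 = -41155425862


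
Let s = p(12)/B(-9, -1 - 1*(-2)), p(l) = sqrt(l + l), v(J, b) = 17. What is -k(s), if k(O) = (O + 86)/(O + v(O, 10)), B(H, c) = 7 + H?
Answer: -1456/283 - 69*sqrt(6)/283 ≈ -5.7421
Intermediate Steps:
p(l) = sqrt(2)*sqrt(l) (p(l) = sqrt(2*l) = sqrt(2)*sqrt(l))
s = -sqrt(6) (s = (sqrt(2)*sqrt(12))/(7 - 9) = (sqrt(2)*(2*sqrt(3)))/(-2) = (2*sqrt(6))*(-1/2) = -sqrt(6) ≈ -2.4495)
k(O) = (86 + O)/(17 + O) (k(O) = (O + 86)/(O + 17) = (86 + O)/(17 + O))
-k(s) = -(86 - sqrt(6))/(17 - sqrt(6))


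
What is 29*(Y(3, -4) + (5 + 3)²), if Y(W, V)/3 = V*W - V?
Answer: 1160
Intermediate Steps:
Y(W, V) = -3*V + 3*V*W (Y(W, V) = 3*(V*W - V) = 3*(-V + V*W) = -3*V + 3*V*W)
29*(Y(3, -4) + (5 + 3)²) = 29*(3*(-4)*(-1 + 3) + (5 + 3)²) = 29*(3*(-4)*2 + 8²) = 29*(-24 + 64) = 29*40 = 1160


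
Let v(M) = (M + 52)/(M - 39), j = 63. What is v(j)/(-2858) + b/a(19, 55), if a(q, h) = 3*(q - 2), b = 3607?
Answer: 82468493/1166064 ≈ 70.724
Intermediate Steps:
a(q, h) = -6 + 3*q (a(q, h) = 3*(-2 + q) = -6 + 3*q)
v(M) = (52 + M)/(-39 + M)
v(j)/(-2858) + b/a(19, 55) = ((52 + 63)/(-39 + 63))/(-2858) + 3607/(-6 + 3*19) = (115/24)*(-1/2858) + 3607/(-6 + 57) = ((1/24)*115)*(-1/2858) + 3607/51 = (115/24)*(-1/2858) + 3607*(1/51) = -115/68592 + 3607/51 = 82468493/1166064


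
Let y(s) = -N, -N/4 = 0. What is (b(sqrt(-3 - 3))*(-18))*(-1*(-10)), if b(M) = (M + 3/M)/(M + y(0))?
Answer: -90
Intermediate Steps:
N = 0 (N = -4*0 = 0)
y(s) = 0 (y(s) = -1*0 = 0)
b(M) = (M + 3/M)/M (b(M) = (M + 3/M)/(M + 0) = (M + 3/M)/M)
(b(sqrt(-3 - 3))*(-18))*(-1*(-10)) = ((1 + 3/(sqrt(-3 - 3))**2)*(-18))*(-1*(-10)) = ((1 + 3/(sqrt(-6))**2)*(-18))*10 = ((1 + 3/(I*sqrt(6))**2)*(-18))*10 = ((1 + 3*(-1/6))*(-18))*10 = ((1 - 1/2)*(-18))*10 = ((1/2)*(-18))*10 = -9*10 = -90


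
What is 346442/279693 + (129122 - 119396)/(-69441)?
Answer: 7112328268/6474053871 ≈ 1.0986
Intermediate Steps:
346442/279693 + (129122 - 119396)/(-69441) = 346442*(1/279693) + 9726*(-1/69441) = 346442/279693 - 3242/23147 = 7112328268/6474053871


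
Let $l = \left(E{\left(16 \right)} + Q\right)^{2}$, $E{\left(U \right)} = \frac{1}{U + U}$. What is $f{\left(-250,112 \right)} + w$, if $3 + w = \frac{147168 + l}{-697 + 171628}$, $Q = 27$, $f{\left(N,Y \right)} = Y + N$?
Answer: $- \frac{24528253247}{175033344} \approx -140.13$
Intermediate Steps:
$E{\left(U \right)} = \frac{1}{2 U}$
$f{\left(N,Y \right)} = N + Y$
$l = \frac{748225}{1024}$ ($l = \left(\frac{1}{2 \cdot 16} + 27\right)^{2} = \left(\frac{1}{2} \cdot \frac{1}{16} + 27\right)^{2} = \left(\frac{1}{32} + 27\right)^{2} = \left(\frac{865}{32}\right)^{2} = \frac{748225}{1024} \approx 730.69$)
$w = - \frac{373651775}{175033344}$ ($w = -3 + \frac{147168 + \frac{748225}{1024}}{-697 + 171628} = -3 + \frac{151448257}{1024 \cdot 170931} = -3 + \frac{151448257}{1024} \cdot \frac{1}{170931} = -3 + \frac{151448257}{175033344} = - \frac{373651775}{175033344} \approx -2.1347$)
$f{\left(-250,112 \right)} + w = \left(-250 + 112\right) - \frac{373651775}{175033344} = -138 - \frac{373651775}{175033344} = - \frac{24528253247}{175033344}$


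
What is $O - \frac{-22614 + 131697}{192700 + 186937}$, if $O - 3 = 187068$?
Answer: $\frac{71018964144}{379637} \approx 1.8707 \cdot 10^{5}$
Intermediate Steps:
$O = 187071$ ($O = 3 + 187068 = 187071$)
$O - \frac{-22614 + 131697}{192700 + 186937} = 187071 - \frac{-22614 + 131697}{192700 + 186937} = 187071 - \frac{109083}{379637} = \frac{71018964144}{379637}$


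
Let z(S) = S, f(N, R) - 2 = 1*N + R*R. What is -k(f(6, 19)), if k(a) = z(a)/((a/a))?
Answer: -369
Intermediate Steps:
f(N, R) = 2 + N + R² (f(N, R) = 2 + (1*N + R*R) = 2 + (N + R²) = 2 + N + R²)
k(a) = a (k(a) = a/((a/a)) = a/1 = a*1 = a)
-k(f(6, 19)) = -(2 + 6 + 19²) = -(2 + 6 + 361) = -1*369 = -369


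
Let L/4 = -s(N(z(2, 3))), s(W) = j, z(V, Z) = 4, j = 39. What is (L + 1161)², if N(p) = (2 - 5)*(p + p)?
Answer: 1010025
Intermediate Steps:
N(p) = -6*p
s(W) = 39
L = -156 (L = 4*(-1*39) = 4*(-39) = -156)
(L + 1161)² = (-156 + 1161)² = 1005² = 1010025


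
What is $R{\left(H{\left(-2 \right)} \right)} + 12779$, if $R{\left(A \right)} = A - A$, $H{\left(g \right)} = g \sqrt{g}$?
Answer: $12779$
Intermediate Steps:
$H{\left(g \right)} = g^{\frac{3}{2}}$
$R{\left(A \right)} = 0$
$R{\left(H{\left(-2 \right)} \right)} + 12779 = 0 + 12779 = 12779$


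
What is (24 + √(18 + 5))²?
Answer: (24 + √23)² ≈ 829.20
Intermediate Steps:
(24 + √(18 + 5))² = (24 + √23)²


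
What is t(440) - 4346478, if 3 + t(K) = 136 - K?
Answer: -4346785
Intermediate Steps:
t(K) = 133 - K (t(K) = -3 + (136 - K) = 133 - K)
t(440) - 4346478 = (133 - 1*440) - 4346478 = (133 - 440) - 4346478 = -307 - 4346478 = -4346785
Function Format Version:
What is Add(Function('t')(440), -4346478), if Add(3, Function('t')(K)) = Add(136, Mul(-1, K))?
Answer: -4346785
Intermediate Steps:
Function('t')(K) = Add(133, Mul(-1, K)) (Function('t')(K) = Add(-3, Add(136, Mul(-1, K))) = Add(133, Mul(-1, K)))
Add(Function('t')(440), -4346478) = Add(Add(133, Mul(-1, 440)), -4346478) = Add(Add(133, -440), -4346478) = Add(-307, -4346478) = -4346785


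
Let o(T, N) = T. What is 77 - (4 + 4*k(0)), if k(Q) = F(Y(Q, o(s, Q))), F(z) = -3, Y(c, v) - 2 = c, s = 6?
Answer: 85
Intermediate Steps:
Y(c, v) = 2 + c
k(Q) = -3
77 - (4 + 4*k(0)) = 77 - (4 + 4*(-3)) = 77 - (4 - 12) = 77 - 1*(-8) = 77 + 8 = 85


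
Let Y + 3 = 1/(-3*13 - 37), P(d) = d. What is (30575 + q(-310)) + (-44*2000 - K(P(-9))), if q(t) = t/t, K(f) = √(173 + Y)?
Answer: -57424 - √245461/38 ≈ -57437.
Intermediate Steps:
Y = -229/76 (Y = -3 + 1/(-3*13 - 37) = -3 + 1/(-39 - 37) = -3 + 1/(-76) = -3 - 1/76 = -229/76 ≈ -3.0132)
K(f) = √245461/38 (K(f) = √(173 - 229/76) = √(12919/76) = √245461/38)
q(t) = 1
(30575 + q(-310)) + (-44*2000 - K(P(-9))) = (30575 + 1) + (-44*2000 - √245461/38) = 30576 + (-88000 - √245461/38) = -57424 - √245461/38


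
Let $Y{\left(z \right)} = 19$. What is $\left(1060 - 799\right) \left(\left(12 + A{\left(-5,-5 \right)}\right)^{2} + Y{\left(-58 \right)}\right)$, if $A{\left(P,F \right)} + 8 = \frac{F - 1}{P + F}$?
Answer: $\frac{262044}{25} \approx 10482.0$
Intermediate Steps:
$A{\left(P,F \right)} = -8 + \frac{-1 + F}{F + P}$ ($A{\left(P,F \right)} = -8 + \frac{F - 1}{P + F} = -8 + \frac{-1 + F}{F + P}$)
$\left(1060 - 799\right) \left(\left(12 + A{\left(-5,-5 \right)}\right)^{2} + Y{\left(-58 \right)}\right) = \left(1060 - 799\right) \left(\left(12 + \frac{-1 - -40 - -35}{-5 - 5}\right)^{2} + 19\right) = 261 \left(\left(12 + \frac{-1 + 40 + 35}{-10}\right)^{2} + 19\right) = 261 \left(\left(12 - \frac{37}{5}\right)^{2} + 19\right) = 261 \left(\left(\frac{23}{5}\right)^{2} + 19\right) = 261 \left(\frac{529}{25} + 19\right) = 261 \cdot \frac{1004}{25} = \frac{262044}{25}$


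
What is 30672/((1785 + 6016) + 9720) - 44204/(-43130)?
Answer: 1048690822/377840365 ≈ 2.7755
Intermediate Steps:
30672/((1785 + 6016) + 9720) - 44204/(-43130) = 30672/(7801 + 9720) - 44204*(-1/43130) = 30672/17521 + 22102/21565 = 1048690822/377840365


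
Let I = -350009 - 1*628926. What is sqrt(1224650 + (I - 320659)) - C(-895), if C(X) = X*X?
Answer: -801025 + 8*I*sqrt(1171) ≈ -8.0103e+5 + 273.76*I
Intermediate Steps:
C(X) = X**2
I = -978935 (I = -350009 - 628926 = -978935)
sqrt(1224650 + (I - 320659)) - C(-895) = sqrt(1224650 + (-978935 - 320659)) - 1*(-895)**2 = sqrt(1224650 - 1299594) - 1*801025 = sqrt(-74944) - 801025 = 8*I*sqrt(1171) - 801025 = -801025 + 8*I*sqrt(1171)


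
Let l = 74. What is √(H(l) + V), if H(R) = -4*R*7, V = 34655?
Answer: √32583 ≈ 180.51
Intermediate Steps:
H(R) = -28*R
√(H(l) + V) = √(-28*74 + 34655) = √(-2072 + 34655) = √32583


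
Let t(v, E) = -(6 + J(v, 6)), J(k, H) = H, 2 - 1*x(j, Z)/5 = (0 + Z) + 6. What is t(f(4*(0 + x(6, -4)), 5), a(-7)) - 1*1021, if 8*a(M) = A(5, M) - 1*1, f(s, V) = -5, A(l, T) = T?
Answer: -1033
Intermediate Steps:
x(j, Z) = -20 - 5*Z (x(j, Z) = 10 - 5*((0 + Z) + 6) = 10 - 5*(Z + 6) = 10 - 5*(6 + Z) = 10 + (-30 - 5*Z) = -20 - 5*Z)
a(M) = -⅛ + M/8 (a(M) = (M - 1*1)/8 = (M - 1)/8 = (-1 + M)/8 = -⅛ + M/8)
t(v, E) = -12 (t(v, E) = -(6 + 6) = -1*12 = -12)
t(f(4*(0 + x(6, -4)), 5), a(-7)) - 1*1021 = -12 - 1*1021 = -12 - 1021 = -1033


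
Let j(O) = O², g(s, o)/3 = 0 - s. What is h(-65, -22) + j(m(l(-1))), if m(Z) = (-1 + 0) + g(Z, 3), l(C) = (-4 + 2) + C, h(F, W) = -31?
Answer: 33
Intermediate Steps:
l(C) = -2 + C
g(s, o) = -3*s (g(s, o) = 3*(0 - s) = 3*(-s) = -3*s)
m(Z) = -1 - 3*Z (m(Z) = (-1 + 0) - 3*Z = -1 - 3*Z)
h(-65, -22) + j(m(l(-1))) = -31 + (-1 - 3*(-2 - 1))² = -31 + (-1 - 3*(-3))² = -31 + (-1 + 9)² = -31 + 8² = -31 + 64 = 33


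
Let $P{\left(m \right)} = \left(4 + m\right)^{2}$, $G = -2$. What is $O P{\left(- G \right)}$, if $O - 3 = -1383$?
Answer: $-49680$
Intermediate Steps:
$O = -1380$ ($O = 3 - 1383 = -1380$)
$O P{\left(- G \right)} = - 1380 \left(4 - -2\right)^{2} = - 1380 \left(4 + 2\right)^{2} = - 1380 \cdot 6^{2} = \left(-1380\right) 36 = -49680$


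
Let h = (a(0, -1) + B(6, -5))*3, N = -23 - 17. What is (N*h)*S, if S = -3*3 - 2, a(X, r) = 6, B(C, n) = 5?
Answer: 14520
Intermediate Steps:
N = -40
S = -11 (S = -9 - 2 = -11)
h = 33 (h = (6 + 5)*3 = 11*3 = 33)
(N*h)*S = -40*33*(-11) = -1320*(-11) = 14520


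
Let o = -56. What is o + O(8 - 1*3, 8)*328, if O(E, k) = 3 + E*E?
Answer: 9128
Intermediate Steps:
O(E, k) = 3 + E**2
o + O(8 - 1*3, 8)*328 = -56 + (3 + (8 - 1*3)**2)*328 = -56 + (3 + (8 - 3)**2)*328 = -56 + (3 + 5**2)*328 = -56 + (3 + 25)*328 = -56 + 28*328 = -56 + 9184 = 9128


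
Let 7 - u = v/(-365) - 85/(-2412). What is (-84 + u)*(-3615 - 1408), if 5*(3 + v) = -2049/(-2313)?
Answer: 437793706518119/1131288300 ≈ 3.8699e+5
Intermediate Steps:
v = -10882/3855 (v = -3 + (-2049/(-2313))/5 = -3 + (-2049*(-1/2313))/5 = -3 + (1/5)*(683/771) = -3 + 683/3855 = -10882/3855 ≈ -2.8228)
u = 7870401847/1131288300 (u = 7 - (-10882/3855/(-365) - 85/(-2412)) = 7 - (-10882/3855*(-1/365) - 85*(-1/2412)) = 7 - (10882/1407075 + 85/2412) = 7 - 1*48616253/1131288300 = 7 - 48616253/1131288300 = 7870401847/1131288300 ≈ 6.9570)
(-84 + u)*(-3615 - 1408) = (-84 + 7870401847/1131288300)*(-3615 - 1408) = -87157815353/1131288300*(-5023) = 437793706518119/1131288300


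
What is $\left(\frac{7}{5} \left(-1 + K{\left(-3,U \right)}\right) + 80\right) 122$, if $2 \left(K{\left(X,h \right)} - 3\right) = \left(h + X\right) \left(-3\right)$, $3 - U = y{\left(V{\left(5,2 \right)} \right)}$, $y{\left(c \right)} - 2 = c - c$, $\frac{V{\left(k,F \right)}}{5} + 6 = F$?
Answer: $10614$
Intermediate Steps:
$V{\left(k,F \right)} = -30 + 5 F$
$y{\left(c \right)} = 2$ ($y{\left(c \right)} = 2 + \left(c - c\right) = 2 + 0 = 2$)
$U = 1$ ($U = 3 - 2 = 1$)
$K{\left(X,h \right)} = 3 - \frac{3 X}{2} - \frac{3 h}{2}$ ($K{\left(X,h \right)} = 3 + \frac{\left(h + X\right) \left(-3\right)}{2} = 3 + \frac{\left(X + h\right) \left(-3\right)}{2} = 3 + \frac{- 3 X - 3 h}{2} = 3 - \left(\frac{3 X}{2} + \frac{3 h}{2}\right) = 3 - \frac{3 X}{2} - \frac{3 h}{2}$)
$\left(\frac{7}{5} \left(-1 + K{\left(-3,U \right)}\right) + 80\right) 122 = \left(\frac{7}{5} \left(-1 - -6\right) + 80\right) 122 = \left(7 \cdot \frac{1}{5} \left(-1 + \left(3 + \frac{9}{2} - \frac{3}{2}\right)\right) + 80\right) 122 = \left(\frac{7 \left(-1 + 6\right)}{5} + 80\right) 122 = \left(\frac{7}{5} \cdot 5 + 80\right) 122 = \left(7 + 80\right) 122 = 87 \cdot 122 = 10614$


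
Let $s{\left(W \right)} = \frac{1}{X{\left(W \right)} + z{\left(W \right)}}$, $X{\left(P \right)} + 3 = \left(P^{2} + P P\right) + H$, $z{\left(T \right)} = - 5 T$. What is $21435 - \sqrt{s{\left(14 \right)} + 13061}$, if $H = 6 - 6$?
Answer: $21435 - \frac{6 \sqrt{36919465}}{319} \approx 21321.0$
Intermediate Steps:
$H = 0$ ($H = 6 - 6 = 0$)
$X{\left(P \right)} = -3 + 2 P^{2}$ ($X{\left(P \right)} = -3 + \left(\left(P^{2} + P P\right) + 0\right) = -3 + \left(\left(P^{2} + P^{2}\right) + 0\right) = -3 + \left(2 P^{2} + 0\right) = -3 + 2 P^{2}$)
$s{\left(W \right)} = \frac{1}{-3 - 5 W + 2 W^{2}}$ ($s{\left(W \right)} = \frac{1}{\left(-3 + 2 W^{2}\right) - 5 W} = \frac{1}{-3 - 5 W + 2 W^{2}}$)
$21435 - \sqrt{s{\left(14 \right)} + 13061} = 21435 - \sqrt{\frac{1}{-3 - 70 + 2 \cdot 14^{2}} + 13061} = 21435 - \sqrt{\frac{1}{-3 - 70 + 2 \cdot 196} + 13061} = 21435 - \sqrt{\frac{1}{-3 - 70 + 392} + 13061} = 21435 - \sqrt{\frac{1}{319} + 13061} = 21435 - \sqrt{\frac{4166460}{319}} = 21435 - \frac{6 \sqrt{36919465}}{319}$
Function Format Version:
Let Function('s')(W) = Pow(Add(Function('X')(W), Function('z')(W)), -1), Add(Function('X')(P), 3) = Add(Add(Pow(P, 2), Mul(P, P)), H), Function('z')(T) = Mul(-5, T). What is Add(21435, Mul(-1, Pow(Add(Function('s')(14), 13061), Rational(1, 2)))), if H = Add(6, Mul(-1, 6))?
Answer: Add(21435, Mul(Rational(-6, 319), Pow(36919465, Rational(1, 2)))) ≈ 21321.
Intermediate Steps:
H = 0 (H = Add(6, -6) = 0)
Function('X')(P) = Add(-3, Mul(2, Pow(P, 2))) (Function('X')(P) = Add(-3, Add(Add(Pow(P, 2), Mul(P, P)), 0)) = Add(-3, Add(Add(Pow(P, 2), Pow(P, 2)), 0)) = Add(-3, Add(Mul(2, Pow(P, 2)), 0)) = Add(-3, Mul(2, Pow(P, 2))))
Function('s')(W) = Pow(Add(-3, Mul(-5, W), Mul(2, Pow(W, 2))), -1) (Function('s')(W) = Pow(Add(Add(-3, Mul(2, Pow(W, 2))), Mul(-5, W)), -1) = Pow(Add(-3, Mul(-5, W), Mul(2, Pow(W, 2))), -1))
Add(21435, Mul(-1, Pow(Add(Function('s')(14), 13061), Rational(1, 2)))) = Add(21435, Mul(-1, Pow(Add(Pow(Add(-3, Mul(-5, 14), Mul(2, Pow(14, 2))), -1), 13061), Rational(1, 2)))) = Add(21435, Mul(-1, Pow(Add(Pow(Add(-3, -70, Mul(2, 196)), -1), 13061), Rational(1, 2)))) = Add(21435, Mul(-1, Pow(Add(Pow(Add(-3, -70, 392), -1), 13061), Rational(1, 2)))) = Add(21435, Mul(-1, Pow(Add(Pow(319, -1), 13061), Rational(1, 2)))) = Add(21435, Mul(-1, Pow(Add(Rational(1, 319), 13061), Rational(1, 2)))) = Add(21435, Mul(-1, Pow(Rational(4166460, 319), Rational(1, 2)))) = Add(21435, Mul(-1, Mul(Rational(6, 319), Pow(36919465, Rational(1, 2))))) = Add(21435, Mul(Rational(-6, 319), Pow(36919465, Rational(1, 2))))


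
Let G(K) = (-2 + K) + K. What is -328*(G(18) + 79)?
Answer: -37064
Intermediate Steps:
G(K) = -2 + 2*K
-328*(G(18) + 79) = -328*((-2 + 2*18) + 79) = -328*((-2 + 36) + 79) = -328*(34 + 79) = -328*113 = -37064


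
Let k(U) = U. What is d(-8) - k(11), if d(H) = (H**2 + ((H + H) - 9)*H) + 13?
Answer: 266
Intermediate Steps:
d(H) = 13 + H**2 + H*(-9 + 2*H) (d(H) = (H**2 + (2*H - 9)*H) + 13 = (H**2 + (-9 + 2*H)*H) + 13 = (H**2 + H*(-9 + 2*H)) + 13 = 13 + H**2 + H*(-9 + 2*H))
d(-8) - k(11) = (13 - 9*(-8) + 3*(-8)**2) - 1*11 = (13 + 72 + 3*64) - 11 = (13 + 72 + 192) - 11 = 277 - 11 = 266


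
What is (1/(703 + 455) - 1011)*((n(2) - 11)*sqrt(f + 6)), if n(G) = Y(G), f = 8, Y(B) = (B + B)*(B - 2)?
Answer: 12878107*sqrt(14)/1158 ≈ 41611.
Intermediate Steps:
Y(B) = 2*B*(-2 + B) (Y(B) = (2*B)*(-2 + B) = 2*B*(-2 + B))
n(G) = 2*G*(-2 + G)
(1/(703 + 455) - 1011)*((n(2) - 11)*sqrt(f + 6)) = (1/(703 + 455) - 1011)*((2*2*(-2 + 2) - 11)*sqrt(8 + 6)) = (1/1158 - 1011)*((2*2*0 - 11)*sqrt(14)) = (1/1158 - 1011)*((0 - 11)*sqrt(14)) = -(-12878107)*sqrt(14)/1158 = 12878107*sqrt(14)/1158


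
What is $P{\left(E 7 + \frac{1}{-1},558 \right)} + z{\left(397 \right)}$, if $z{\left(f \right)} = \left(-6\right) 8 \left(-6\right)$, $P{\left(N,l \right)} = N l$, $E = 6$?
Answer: $23166$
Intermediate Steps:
$z{\left(f \right)} = 288$ ($z{\left(f \right)} = \left(-48\right) \left(-6\right) = 288$)
$P{\left(E 7 + \frac{1}{-1},558 \right)} + z{\left(397 \right)} = \left(6 \cdot 7 + \frac{1}{-1}\right) 558 + 288 = \left(42 - 1\right) 558 + 288 = 41 \cdot 558 + 288 = 22878 + 288 = 23166$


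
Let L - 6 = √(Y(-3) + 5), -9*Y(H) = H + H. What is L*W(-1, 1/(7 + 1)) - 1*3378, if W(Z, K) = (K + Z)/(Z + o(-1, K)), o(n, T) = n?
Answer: -27003/8 + 7*√51/48 ≈ -3374.3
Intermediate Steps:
Y(H) = -2*H/9 (Y(H) = -(H + H)/9 = -2*H/9)
W(Z, K) = (K + Z)/(-1 + Z) (W(Z, K) = (K + Z)/(Z - 1) = (K + Z)/(-1 + Z))
L = 6 + √51/3 (L = 6 + √(-2/9*(-3) + 5) = 6 + √(⅔ + 5) = 6 + √(17/3) = 6 + √51/3 ≈ 8.3805)
L*W(-1, 1/(7 + 1)) - 1*3378 = (6 + √51/3)*((1/(7 + 1) - 1)/(-1 - 1)) - 1*3378 = (6 + √51/3)*((1/8 - 1)/(-2)) - 3378 = (6 + √51/3)*(-(⅛ - 1)/2) - 3378 = (6 + √51/3)*(-½*(-7/8)) - 3378 = (6 + √51/3)*(7/16) - 3378 = (21/8 + 7*√51/48) - 3378 = -27003/8 + 7*√51/48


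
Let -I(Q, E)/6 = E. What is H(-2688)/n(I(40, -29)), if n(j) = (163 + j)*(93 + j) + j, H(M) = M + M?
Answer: -256/4293 ≈ -0.059632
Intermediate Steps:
I(Q, E) = -6*E
H(M) = 2*M
n(j) = j + (93 + j)*(163 + j) (n(j) = (93 + j)*(163 + j) + j = j + (93 + j)*(163 + j))
H(-2688)/n(I(40, -29)) = (2*(-2688))/(15159 + (-6*(-29))**2 + 257*(-6*(-29))) = -5376/(15159 + 174**2 + 257*174) = -5376/(15159 + 30276 + 44718) = -5376/90153 = -5376*1/90153 = -256/4293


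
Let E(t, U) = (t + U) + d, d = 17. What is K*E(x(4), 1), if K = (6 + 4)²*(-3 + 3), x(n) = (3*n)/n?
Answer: 0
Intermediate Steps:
x(n) = 3
E(t, U) = 17 + U + t (E(t, U) = (t + U) + 17 = (U + t) + 17 = 17 + U + t)
K = 0 (K = 10²*0 = 100*0 = 0)
K*E(x(4), 1) = 0*(17 + 1 + 3) = 0*21 = 0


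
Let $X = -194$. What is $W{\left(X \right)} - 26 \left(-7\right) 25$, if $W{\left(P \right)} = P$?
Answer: $4356$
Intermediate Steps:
$W{\left(X \right)} - 26 \left(-7\right) 25 = -194 - 26 \left(-7\right) 25 = -194 - \left(-182\right) 25 = -194 - -4550 = -194 + 4550 = 4356$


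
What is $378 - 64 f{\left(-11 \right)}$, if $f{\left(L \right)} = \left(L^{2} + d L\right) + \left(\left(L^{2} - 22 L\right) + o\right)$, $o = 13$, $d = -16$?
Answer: $-42694$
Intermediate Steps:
$f{\left(L \right)} = 13 - 38 L + 2 L^{2}$ ($f{\left(L \right)} = \left(L^{2} - 16 L\right) + \left(\left(L^{2} - 22 L\right) + 13\right) = \left(L^{2} - 16 L\right) + \left(13 + L^{2} - 22 L\right) = 13 - 38 L + 2 L^{2}$)
$378 - 64 f{\left(-11 \right)} = 378 - 64 \left(13 - -418 + 2 \left(-11\right)^{2}\right) = 378 - 64 \left(13 + 418 + 2 \cdot 121\right) = 378 - 64 \left(13 + 418 + 242\right) = 378 - 43072 = -42694$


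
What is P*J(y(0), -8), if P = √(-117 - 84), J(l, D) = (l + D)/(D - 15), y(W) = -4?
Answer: 12*I*√201/23 ≈ 7.3969*I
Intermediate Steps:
J(l, D) = (D + l)/(-15 + D)
P = I*√201 (P = √(-201) = I*√201 ≈ 14.177*I)
P*J(y(0), -8) = (I*√201)*((-8 - 4)/(-15 - 8)) = (I*√201)*(-12/(-23)) = (I*√201)*(-1/23*(-12)) = (I*√201)*(12/23) = 12*I*√201/23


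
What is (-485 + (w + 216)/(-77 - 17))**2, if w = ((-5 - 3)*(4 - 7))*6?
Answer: 527850625/2209 ≈ 2.3895e+5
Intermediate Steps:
w = 144 (w = -8*(-3)*6 = 24*6 = 144)
(-485 + (w + 216)/(-77 - 17))**2 = (-485 + (144 + 216)/(-77 - 17))**2 = (-485 + 360/(-94))**2 = (-485 + 360*(-1/94))**2 = (-485 - 180/47)**2 = (-22975/47)**2 = 527850625/2209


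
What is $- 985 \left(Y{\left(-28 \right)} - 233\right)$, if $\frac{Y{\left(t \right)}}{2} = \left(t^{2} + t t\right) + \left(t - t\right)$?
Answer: $-2859455$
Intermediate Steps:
$Y{\left(t \right)} = 4 t^{2}$ ($Y{\left(t \right)} = 2 \left(\left(t^{2} + t t\right) + \left(t - t\right)\right) = 2 \left(\left(t^{2} + t^{2}\right) + 0\right) = 2 \left(2 t^{2} + 0\right) = 2 \cdot 2 t^{2} = 4 t^{2}$)
$- 985 \left(Y{\left(-28 \right)} - 233\right) = - 985 \left(4 \left(-28\right)^{2} - 233\right) = - 985 \left(4 \cdot 784 - 233\right) = - 985 \left(3136 - 233\right) = \left(-985\right) 2903 = -2859455$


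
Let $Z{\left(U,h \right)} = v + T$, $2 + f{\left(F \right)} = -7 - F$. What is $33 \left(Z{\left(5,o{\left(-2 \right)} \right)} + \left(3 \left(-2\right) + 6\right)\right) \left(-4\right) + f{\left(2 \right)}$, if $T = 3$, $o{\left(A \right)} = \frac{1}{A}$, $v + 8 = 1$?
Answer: $517$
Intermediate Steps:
$v = -7$ ($v = -8 + 1 = -7$)
$f{\left(F \right)} = -9 - F$ ($f{\left(F \right)} = -2 - \left(7 + F\right) = -9 - F$)
$Z{\left(U,h \right)} = -4$ ($Z{\left(U,h \right)} = -7 + 3 = -4$)
$33 \left(Z{\left(5,o{\left(-2 \right)} \right)} + \left(3 \left(-2\right) + 6\right)\right) \left(-4\right) + f{\left(2 \right)} = 33 \left(-4 + \left(3 \left(-2\right) + 6\right)\right) \left(-4\right) - 11 = 33 \left(-4 + \left(-6 + 6\right)\right) \left(-4\right) - 11 = 33 \left(-4 + 0\right) \left(-4\right) - 11 = 33 \left(\left(-4\right) \left(-4\right)\right) - 11 = 33 \cdot 16 - 11 = 528 - 11 = 517$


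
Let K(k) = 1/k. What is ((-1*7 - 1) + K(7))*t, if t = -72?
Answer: 3960/7 ≈ 565.71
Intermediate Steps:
((-1*7 - 1) + K(7))*t = ((-1*7 - 1) + 1/7)*(-72) = ((-7 - 1) + 1/7)*(-72) = (-8 + 1/7)*(-72) = -55/7*(-72) = 3960/7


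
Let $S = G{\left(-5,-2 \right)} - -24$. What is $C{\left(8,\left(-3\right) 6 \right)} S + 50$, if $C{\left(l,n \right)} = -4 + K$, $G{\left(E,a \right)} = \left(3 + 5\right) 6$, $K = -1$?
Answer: $-310$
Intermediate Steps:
$G{\left(E,a \right)} = 48$ ($G{\left(E,a \right)} = 8 \cdot 6 = 48$)
$C{\left(l,n \right)} = -5$ ($C{\left(l,n \right)} = -4 - 1 = -5$)
$S = 72$ ($S = 48 - -24 = 48 + 24 = 72$)
$C{\left(8,\left(-3\right) 6 \right)} S + 50 = \left(-5\right) 72 + 50 = -360 + 50 = -310$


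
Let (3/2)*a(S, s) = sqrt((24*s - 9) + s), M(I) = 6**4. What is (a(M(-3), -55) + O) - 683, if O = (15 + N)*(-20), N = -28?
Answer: -423 + 4*I*sqrt(346)/3 ≈ -423.0 + 24.801*I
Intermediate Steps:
M(I) = 1296
a(S, s) = 2*sqrt(-9 + 25*s)/3 (a(S, s) = 2*sqrt((24*s - 9) + s)/3 = 2*sqrt((-9 + 24*s) + s)/3 = 2*sqrt(-9 + 25*s)/3)
O = 260 (O = (15 - 28)*(-20) = -13*(-20) = 260)
(a(M(-3), -55) + O) - 683 = (2*sqrt(-9 + 25*(-55))/3 + 260) - 683 = (2*sqrt(-9 - 1375)/3 + 260) - 683 = (2*sqrt(-1384)/3 + 260) - 683 = (2*(2*I*sqrt(346))/3 + 260) - 683 = (4*I*sqrt(346)/3 + 260) - 683 = (260 + 4*I*sqrt(346)/3) - 683 = -423 + 4*I*sqrt(346)/3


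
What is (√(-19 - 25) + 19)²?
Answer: 317 + 76*I*√11 ≈ 317.0 + 252.06*I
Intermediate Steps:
(√(-19 - 25) + 19)² = (√(-44) + 19)² = (2*I*√11 + 19)² = (19 + 2*I*√11)²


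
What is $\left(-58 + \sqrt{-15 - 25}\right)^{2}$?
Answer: $3324 - 232 i \sqrt{10} \approx 3324.0 - 733.65 i$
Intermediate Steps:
$\left(-58 + \sqrt{-15 - 25}\right)^{2} = \left(-58 + \sqrt{-40}\right)^{2} = \left(-58 + 2 i \sqrt{10}\right)^{2}$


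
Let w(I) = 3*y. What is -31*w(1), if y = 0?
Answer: 0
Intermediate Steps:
w(I) = 0 (w(I) = 3*0 = 0)
-31*w(1) = -31*0 = 0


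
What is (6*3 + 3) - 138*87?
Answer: -11985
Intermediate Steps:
(6*3 + 3) - 138*87 = (18 + 3) - 12006 = 21 - 12006 = -11985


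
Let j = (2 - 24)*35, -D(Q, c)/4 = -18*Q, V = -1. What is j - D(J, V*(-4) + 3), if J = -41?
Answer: 2182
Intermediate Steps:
D(Q, c) = 72*Q (D(Q, c) = -(-72)*Q = 72*Q)
j = -770 (j = -22*35 = -770)
j - D(J, V*(-4) + 3) = -770 - 72*(-41) = -770 - 1*(-2952) = -770 + 2952 = 2182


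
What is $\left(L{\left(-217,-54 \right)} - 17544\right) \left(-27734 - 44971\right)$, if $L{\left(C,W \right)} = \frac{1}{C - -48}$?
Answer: $\frac{215565744585}{169} \approx 1.2755 \cdot 10^{9}$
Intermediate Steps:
$L{\left(C,W \right)} = \frac{1}{48 + C}$ ($L{\left(C,W \right)} = \frac{1}{C + \left(-2 + 50\right)} = \frac{1}{C + 48} = \frac{1}{48 + C}$)
$\left(L{\left(-217,-54 \right)} - 17544\right) \left(-27734 - 44971\right) = \left(\frac{1}{48 - 217} - 17544\right) \left(-27734 - 44971\right) = \left(\frac{1}{-169} - 17544\right) \left(-72705\right) = \left(- \frac{1}{169} - 17544\right) \left(-72705\right) = \left(- \frac{2964937}{169}\right) \left(-72705\right) = \frac{215565744585}{169}$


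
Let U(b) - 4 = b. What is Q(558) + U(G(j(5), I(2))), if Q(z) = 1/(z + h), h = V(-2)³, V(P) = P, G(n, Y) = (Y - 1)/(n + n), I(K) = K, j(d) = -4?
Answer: 8529/2200 ≈ 3.8768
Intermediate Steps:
G(n, Y) = (-1 + Y)/(2*n) (G(n, Y) = (-1 + Y)/((2*n)) = (-1 + Y)*(1/(2*n)) = (-1 + Y)/(2*n))
h = -8 (h = (-2)³ = -8)
U(b) = 4 + b
Q(z) = 1/(-8 + z) (Q(z) = 1/(z - 8) = 1/(-8 + z))
Q(558) + U(G(j(5), I(2))) = 1/(-8 + 558) + (4 + (½)*(-1 + 2)/(-4)) = 1/550 + (4 + (½)*(-¼)*1) = 1/550 + (4 - ⅛) = 1/550 + 31/8 = 8529/2200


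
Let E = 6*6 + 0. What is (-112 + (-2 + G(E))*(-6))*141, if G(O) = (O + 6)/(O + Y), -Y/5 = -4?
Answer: -29469/2 ≈ -14735.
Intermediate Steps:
E = 36 (E = 36 + 0 = 36)
Y = 20 (Y = -5*(-4) = 20)
G(O) = (6 + O)/(20 + O) (G(O) = (O + 6)/(O + 20) = (6 + O)/(20 + O))
(-112 + (-2 + G(E))*(-6))*141 = (-112 + (-2 + (6 + 36)/(20 + 36))*(-6))*141 = (-112 + (-2 + 42/56)*(-6))*141 = (-112 + (-2 + (1/56)*42)*(-6))*141 = (-112 + (-2 + ¾)*(-6))*141 = (-112 - 5/4*(-6))*141 = (-112 + 15/2)*141 = -209/2*141 = -29469/2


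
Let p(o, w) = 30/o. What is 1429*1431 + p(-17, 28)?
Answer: 34763253/17 ≈ 2.0449e+6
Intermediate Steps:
1429*1431 + p(-17, 28) = 1429*1431 + 30/(-17) = 2044899 + 30*(-1/17) = 2044899 - 30/17 = 34763253/17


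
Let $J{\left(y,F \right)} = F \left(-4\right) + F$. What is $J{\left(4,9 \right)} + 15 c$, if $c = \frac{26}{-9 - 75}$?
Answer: $- \frac{443}{14} \approx -31.643$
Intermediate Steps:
$c = - \frac{13}{42}$ ($c = \frac{26}{-9 - 75} = \frac{26}{-84} = 26 \left(- \frac{1}{84}\right) = - \frac{13}{42} \approx -0.30952$)
$J{\left(y,F \right)} = - 3 F$ ($J{\left(y,F \right)} = - 4 F + F = - 3 F$)
$J{\left(4,9 \right)} + 15 c = \left(-3\right) 9 + 15 \left(- \frac{13}{42}\right) = -27 - \frac{65}{14} = - \frac{443}{14}$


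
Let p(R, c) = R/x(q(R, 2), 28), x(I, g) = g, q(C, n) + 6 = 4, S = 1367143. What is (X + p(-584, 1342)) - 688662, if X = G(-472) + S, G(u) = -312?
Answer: 4747037/7 ≈ 6.7815e+5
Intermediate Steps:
q(C, n) = -2 (q(C, n) = -6 + 4 = -2)
p(R, c) = R/28
X = 1366831 (X = -312 + 1367143 = 1366831)
(X + p(-584, 1342)) - 688662 = (1366831 + (1/28)*(-584)) - 688662 = (1366831 - 146/7) - 688662 = 9567671/7 - 688662 = 4747037/7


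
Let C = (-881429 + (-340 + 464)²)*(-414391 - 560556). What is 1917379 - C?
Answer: -844353856812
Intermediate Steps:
C = 844355774191 (C = (-881429 + 124²)*(-974947) = (-881429 + 15376)*(-974947) = -866053*(-974947) = 844355774191)
1917379 - C = 1917379 - 1*844355774191 = 1917379 - 844355774191 = -844353856812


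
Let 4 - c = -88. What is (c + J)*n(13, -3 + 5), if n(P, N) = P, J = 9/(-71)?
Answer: 84799/71 ≈ 1194.4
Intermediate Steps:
J = -9/71 (J = 9*(-1/71) = -9/71 ≈ -0.12676)
c = 92 (c = 4 - 1*(-88) = 4 + 88 = 92)
(c + J)*n(13, -3 + 5) = (92 - 9/71)*13 = (6523/71)*13 = 84799/71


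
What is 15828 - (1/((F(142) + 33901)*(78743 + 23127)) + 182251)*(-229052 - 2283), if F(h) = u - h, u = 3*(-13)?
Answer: 28965117553885344907/687011280 ≈ 4.2161e+10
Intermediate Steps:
u = -39
F(h) = -39 - h
15828 - (1/((F(142) + 33901)*(78743 + 23127)) + 182251)*(-229052 - 2283) = 15828 - (1/(((-39 - 1*142) + 33901)*(78743 + 23127)) + 182251)*(-229052 - 2283) = 15828 - (1/(((-39 - 142) + 33901)*101870) + 182251)*(-231335) = 15828 - (1/((-181 + 33901)*101870) + 182251)*(-231335) = 15828 - (1/(33720*101870) + 182251)*(-231335) = 15828 - (1/3435056400 + 182251)*(-231335) = 15828 - 626042463956401*(-231335)/3435056400 = 15828 - 1*(-28965106679870805067/687011280) = 15828 + 28965106679870805067/687011280 = 28965117553885344907/687011280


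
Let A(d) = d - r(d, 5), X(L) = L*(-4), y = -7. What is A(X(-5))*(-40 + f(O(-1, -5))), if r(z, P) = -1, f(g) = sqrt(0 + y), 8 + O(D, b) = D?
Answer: -840 + 21*I*sqrt(7) ≈ -840.0 + 55.561*I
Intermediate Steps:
O(D, b) = -8 + D
f(g) = I*sqrt(7) (f(g) = sqrt(0 - 7) = sqrt(-7) = I*sqrt(7))
X(L) = -4*L
A(d) = 1 + d (A(d) = d - 1*(-1) = d + 1 = 1 + d)
A(X(-5))*(-40 + f(O(-1, -5))) = (1 - 4*(-5))*(-40 + I*sqrt(7)) = (1 + 20)*(-40 + I*sqrt(7)) = 21*(-40 + I*sqrt(7)) = -840 + 21*I*sqrt(7)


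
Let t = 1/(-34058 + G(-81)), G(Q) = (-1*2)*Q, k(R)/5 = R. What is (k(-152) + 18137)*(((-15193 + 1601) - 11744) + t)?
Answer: -14923177443489/33896 ≈ -4.4026e+8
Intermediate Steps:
k(R) = 5*R
G(Q) = -2*Q
t = -1/33896 (t = 1/(-34058 - 2*(-81)) = 1/(-34058 + 162) = 1/(-33896) = -1/33896 ≈ -2.9502e-5)
(k(-152) + 18137)*(((-15193 + 1601) - 11744) + t) = (5*(-152) + 18137)*(((-15193 + 1601) - 11744) - 1/33896) = (-760 + 18137)*((-13592 - 11744) - 1/33896) = 17377*(-25336 - 1/33896) = 17377*(-858789057/33896) = -14923177443489/33896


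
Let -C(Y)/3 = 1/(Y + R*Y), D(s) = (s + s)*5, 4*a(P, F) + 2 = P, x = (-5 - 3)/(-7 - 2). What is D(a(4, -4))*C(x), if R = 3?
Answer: -135/32 ≈ -4.2188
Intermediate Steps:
x = 8/9 (x = -8/(-9) = -8*(-⅑) = 8/9 ≈ 0.88889)
a(P, F) = -½ + P/4
D(s) = 10*s (D(s) = (2*s)*5 = 10*s)
C(Y) = -3/(4*Y) (C(Y) = -3/(Y + 3*Y) = -3*1/(4*Y) = -3/(4*Y))
D(a(4, -4))*C(x) = (10*(-½ + (¼)*4))*(-3/(4*8/9)) = (10*(-½ + 1))*(-¾*9/8) = (10*(½))*(-27/32) = 5*(-27/32) = -135/32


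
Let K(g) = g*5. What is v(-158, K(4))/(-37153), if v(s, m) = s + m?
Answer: 138/37153 ≈ 0.0037144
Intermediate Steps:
K(g) = 5*g
v(s, m) = m + s
v(-158, K(4))/(-37153) = (5*4 - 158)/(-37153) = (20 - 158)*(-1/37153) = -138*(-1/37153) = 138/37153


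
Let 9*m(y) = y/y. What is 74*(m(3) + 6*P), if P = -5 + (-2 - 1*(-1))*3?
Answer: -31894/9 ≈ -3543.8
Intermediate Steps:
P = -8 (P = -5 + (-2 + 1)*3 = -5 - 1*3 = -5 - 3 = -8)
m(y) = 1/9 (m(y) = (y/y)/9 = (1/9)*1 = 1/9)
74*(m(3) + 6*P) = 74*(1/9 + 6*(-8)) = 74*(1/9 - 48) = 74*(-431/9) = -31894/9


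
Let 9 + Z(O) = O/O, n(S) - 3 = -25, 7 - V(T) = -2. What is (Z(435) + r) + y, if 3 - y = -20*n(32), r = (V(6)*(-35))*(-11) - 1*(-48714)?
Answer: 51734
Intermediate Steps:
V(T) = 9 (V(T) = 7 - 1*(-2) = 7 + 2 = 9)
n(S) = -22 (n(S) = 3 - 25 = -22)
Z(O) = -8 (Z(O) = -9 + O/O = -9 + 1 = -8)
r = 52179 (r = (9*(-35))*(-11) - 1*(-48714) = -315*(-11) + 48714 = 3465 + 48714 = 52179)
y = -437 (y = 3 - (-20)*(-22) = 3 - 1*440 = 3 - 440 = -437)
(Z(435) + r) + y = (-8 + 52179) - 437 = 52171 - 437 = 51734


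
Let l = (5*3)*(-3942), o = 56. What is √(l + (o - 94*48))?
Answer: I*√63586 ≈ 252.16*I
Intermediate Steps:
l = -59130 (l = 15*(-3942) = -59130)
√(l + (o - 94*48)) = √(-59130 + (56 - 94*48)) = √(-59130 + (56 - 4512)) = √(-59130 - 4456) = √(-63586) = I*√63586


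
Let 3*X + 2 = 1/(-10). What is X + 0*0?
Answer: -7/10 ≈ -0.70000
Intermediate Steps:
X = -7/10 (X = -⅔ + (⅓)/(-10) = -⅔ + (⅓)*(-⅒) = -⅔ - 1/30 = -7/10 ≈ -0.70000)
X + 0*0 = -7/10 + 0*0 = -7/10 + 0 = -7/10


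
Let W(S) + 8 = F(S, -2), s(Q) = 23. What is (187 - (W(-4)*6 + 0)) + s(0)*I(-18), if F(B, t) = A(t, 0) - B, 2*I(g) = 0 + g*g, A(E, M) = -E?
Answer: 3925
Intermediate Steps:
I(g) = g²/2 (I(g) = (0 + g*g)/2 = (0 + g²)/2 = g²/2)
F(B, t) = -B - t (F(B, t) = -t - B = -B - t)
W(S) = -6 - S (W(S) = -8 + (-S - 1*(-2)) = -8 + (-S + 2) = -8 + (2 - S) = -6 - S)
(187 - (W(-4)*6 + 0)) + s(0)*I(-18) = (187 - ((-6 - 1*(-4))*6 + 0)) + 23*((½)*(-18)²) = (187 - ((-6 + 4)*6 + 0)) + 23*((½)*324) = (187 - (-2*6 + 0)) + 23*162 = (187 - (-12 + 0)) + 3726 = (187 - 1*(-12)) + 3726 = (187 + 12) + 3726 = 199 + 3726 = 3925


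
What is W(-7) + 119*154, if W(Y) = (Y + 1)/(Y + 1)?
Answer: 18327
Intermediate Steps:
W(Y) = 1 (W(Y) = (1 + Y)/(1 + Y) = 1)
W(-7) + 119*154 = 1 + 119*154 = 1 + 18326 = 18327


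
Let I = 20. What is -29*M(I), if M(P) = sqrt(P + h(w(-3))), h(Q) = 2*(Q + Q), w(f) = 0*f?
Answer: -58*sqrt(5) ≈ -129.69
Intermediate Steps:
w(f) = 0
h(Q) = 4*Q (h(Q) = 2*(2*Q) = 4*Q)
M(P) = sqrt(P) (M(P) = sqrt(P + 4*0) = sqrt(P + 0) = sqrt(P))
-29*M(I) = -58*sqrt(5)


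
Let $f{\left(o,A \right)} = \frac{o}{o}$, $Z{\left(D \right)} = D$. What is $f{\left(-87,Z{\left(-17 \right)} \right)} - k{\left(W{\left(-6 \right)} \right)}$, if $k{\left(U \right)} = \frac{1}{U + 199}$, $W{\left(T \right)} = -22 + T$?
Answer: $\frac{170}{171} \approx 0.99415$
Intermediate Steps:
$k{\left(U \right)} = \frac{1}{199 + U}$
$f{\left(o,A \right)} = 1$
$f{\left(-87,Z{\left(-17 \right)} \right)} - k{\left(W{\left(-6 \right)} \right)} = 1 - \frac{1}{199 - 28} = 1 - \frac{1}{171} = \frac{170}{171}$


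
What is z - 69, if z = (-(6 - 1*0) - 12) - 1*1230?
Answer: -1317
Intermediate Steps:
z = -1248 (z = (-(6 + 0) - 12) - 1230 = (-1*6 - 12) - 1230 = (-6 - 12) - 1230 = -18 - 1230 = -1248)
z - 69 = -1248 - 69 = -1317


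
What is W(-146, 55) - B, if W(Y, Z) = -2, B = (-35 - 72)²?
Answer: -11451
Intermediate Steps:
B = 11449 (B = (-107)² = 11449)
W(-146, 55) - B = -2 - 1*11449 = -2 - 11449 = -11451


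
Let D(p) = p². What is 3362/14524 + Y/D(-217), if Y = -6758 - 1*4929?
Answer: -184335/11030978 ≈ -0.016711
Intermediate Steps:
Y = -11687 (Y = -6758 - 4929 = -11687)
3362/14524 + Y/D(-217) = 3362/14524 - 11687/((-217)²) = 3362*(1/14524) - 11687/47089 = 1681/7262 - 11687*1/47089 = 1681/7262 - 377/1519 = -184335/11030978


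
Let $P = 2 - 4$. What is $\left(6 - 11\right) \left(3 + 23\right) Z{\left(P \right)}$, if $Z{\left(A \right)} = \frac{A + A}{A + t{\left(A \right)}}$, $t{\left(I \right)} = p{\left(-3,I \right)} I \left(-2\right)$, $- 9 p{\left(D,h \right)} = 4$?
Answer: $- \frac{2340}{17} \approx -137.65$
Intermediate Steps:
$p{\left(D,h \right)} = - \frac{4}{9}$ ($p{\left(D,h \right)} = \left(- \frac{1}{9}\right) 4 = - \frac{4}{9}$)
$P = -2$
$t{\left(I \right)} = \frac{8 I}{9}$ ($t{\left(I \right)} = - \frac{4 I}{9} \left(-2\right) = \frac{8 I}{9}$)
$Z{\left(A \right)} = \frac{18}{17}$ ($Z{\left(A \right)} = \frac{A + A}{A + \frac{8 A}{9}} = \frac{2 A}{\frac{17}{9} A} = 2 A \frac{9}{17 A} = \frac{18}{17}$)
$\left(6 - 11\right) \left(3 + 23\right) Z{\left(P \right)} = \left(6 - 11\right) \left(3 + 23\right) \frac{18}{17} = \left(-5\right) 26 \cdot \frac{18}{17} = \left(-130\right) \frac{18}{17} = - \frac{2340}{17}$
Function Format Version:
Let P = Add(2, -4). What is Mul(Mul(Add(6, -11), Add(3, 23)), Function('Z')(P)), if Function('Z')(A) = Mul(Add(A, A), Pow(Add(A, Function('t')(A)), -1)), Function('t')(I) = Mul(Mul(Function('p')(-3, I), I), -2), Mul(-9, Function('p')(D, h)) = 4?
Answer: Rational(-2340, 17) ≈ -137.65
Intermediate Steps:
Function('p')(D, h) = Rational(-4, 9) (Function('p')(D, h) = Mul(Rational(-1, 9), 4) = Rational(-4, 9))
P = -2
Function('t')(I) = Mul(Rational(8, 9), I) (Function('t')(I) = Mul(Mul(Rational(-4, 9), I), -2) = Mul(Rational(8, 9), I))
Function('Z')(A) = Rational(18, 17) (Function('Z')(A) = Mul(Add(A, A), Pow(Add(A, Mul(Rational(8, 9), A)), -1)) = Mul(Mul(2, A), Pow(Mul(Rational(17, 9), A), -1)) = Mul(Mul(2, A), Mul(Rational(9, 17), Pow(A, -1))) = Rational(18, 17))
Mul(Mul(Add(6, -11), Add(3, 23)), Function('Z')(P)) = Mul(Mul(Add(6, -11), Add(3, 23)), Rational(18, 17)) = Mul(Mul(-5, 26), Rational(18, 17)) = Mul(-130, Rational(18, 17)) = Rational(-2340, 17)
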